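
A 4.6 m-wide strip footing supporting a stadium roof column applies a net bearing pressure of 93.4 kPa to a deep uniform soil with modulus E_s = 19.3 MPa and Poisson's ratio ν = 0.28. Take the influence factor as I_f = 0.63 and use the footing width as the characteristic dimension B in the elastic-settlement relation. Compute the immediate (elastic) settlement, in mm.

Immediate (elastic) settlement: S_e = q·B·(1−ν²)/E_s · I_f.
E_s = 19.3 MPa = 19300 kPa.
S_e = 93.4 × 4.6 × (1 − 0.28²) / 19300 × 0.63
    = 93.4 × 4.6 × 0.9216 / 19300 × 0.63
    = 0.01292 m = 12.92 mm

S_e ≈ 12.9 mm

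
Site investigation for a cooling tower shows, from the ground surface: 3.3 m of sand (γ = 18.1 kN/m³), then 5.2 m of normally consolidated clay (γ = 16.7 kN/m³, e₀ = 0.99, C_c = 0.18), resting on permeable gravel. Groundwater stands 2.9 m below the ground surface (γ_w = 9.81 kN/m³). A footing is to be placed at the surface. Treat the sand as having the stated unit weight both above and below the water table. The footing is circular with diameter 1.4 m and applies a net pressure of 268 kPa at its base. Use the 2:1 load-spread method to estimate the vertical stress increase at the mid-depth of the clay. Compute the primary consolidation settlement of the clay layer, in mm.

Mid-depth of clay below the ground surface: z = 3.3 + 5.2/2 = 5.9 m.
Total vertical stress at mid-clay: σ_v = 18.1×3.3 + 16.7×2.6 = 103.15 kPa.
Pore pressure: u = 9.81×(5.9 − 2.9) = 29.43 kPa.
Initial effective stress: σ'_0 = σ_v − u = 103.15 − 29.43 = 73.72 kPa.
Stress increase at mid-clay by the 2:1 spreading method:
Δσ ≈ qD²/(D+z)² = 268×1.4²/(1.4+5.9)² = 9.857 kPa
Final effective stress: σ'_f = σ'_0 + Δσ = 73.72 + 9.857 = 83.577 kPa.
Normally consolidated clay, so the full stress increment lies on the virgin compression line:
S_c = C_c·H/(1+e₀)·log₁₀(σ'_f/σ'_0) = 0.18×5.2/(1+0.99)×log₁₀(83.577/73.72)
    = 0.47035 × 0.054501 = 0.02563 m

S_c ≈ 25.6 mm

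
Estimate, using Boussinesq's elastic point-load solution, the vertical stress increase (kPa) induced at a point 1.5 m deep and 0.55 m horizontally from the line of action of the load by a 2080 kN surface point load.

Boussinesq vertical stress below a point load on an elastic half-space:
Δσ_z = 3P/(2πz²) · [1 + (r/z)²]^(−5/2)
r/z = 0.55/1.5 = 0.36667; [1+(r/z)²]^(−5/2) = 0.72953.
Δσ_z = 3×2080/(2π×1.5²) × 0.72953 = 441.39 × 0.72953 = 322 kPa

Δσ_z ≈ 322 kPa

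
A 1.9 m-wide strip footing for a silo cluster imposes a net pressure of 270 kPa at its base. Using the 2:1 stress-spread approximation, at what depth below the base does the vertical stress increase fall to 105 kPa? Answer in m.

2:1 spreading — at depth z the loaded area has grown by z in each plan dimension:
qB/(B+z) = Δσ_z ⇒ z = qB/Δσ_z − B = 270×1.9/105 − 1.9 = 2.986 m

z ≈ 2.99 m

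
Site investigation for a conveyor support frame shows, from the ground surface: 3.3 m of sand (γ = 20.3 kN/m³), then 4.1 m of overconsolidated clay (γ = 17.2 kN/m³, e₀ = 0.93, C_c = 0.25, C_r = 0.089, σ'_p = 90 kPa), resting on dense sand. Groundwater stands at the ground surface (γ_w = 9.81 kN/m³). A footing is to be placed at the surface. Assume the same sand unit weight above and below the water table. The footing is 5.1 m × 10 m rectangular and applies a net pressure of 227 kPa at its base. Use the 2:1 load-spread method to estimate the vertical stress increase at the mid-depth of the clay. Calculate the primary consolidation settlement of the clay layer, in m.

Mid-depth of clay below the ground surface: z = 3.3 + 4.1/2 = 5.35 m.
Total vertical stress at mid-clay: σ_v = 20.3×3.3 + 17.2×2.05 = 102.25 kPa.
Pore pressure: u = 9.81×(5.35 − 0) = 52.483 kPa.
Initial effective stress: σ'_0 = σ_v − u = 102.25 − 52.483 = 49.767 kPa.
Stress increase at mid-clay by the 2:1 spreading method:
Δσ = qBL/((B+z)(L+z)) = 227×5.1×10/((5.1+5.35)(10+5.35)) = 72.172 kPa
Final effective stress: σ'_f = 49.767 + 72.172 = 121.94 kPa.
σ'_f = 121.94 > σ'_p = 90 kPa, so the stress path crosses the preconsolidation pressure — recompression up to σ'_p, then virgin compression beyond:
S_c = H/(1+e₀)·[C_r·log₁₀(σ'_p/σ'_0) + C_c·log₁₀(σ'_f/σ'_p)]
    = 4.1/1.93 × [0.089×log₁₀(90/49.767) + 0.25×log₁₀(121.94/90)]
    = 2.1244 × [0.0229 + 0.032976] = 0.1187 m

S_c ≈ 0.119 m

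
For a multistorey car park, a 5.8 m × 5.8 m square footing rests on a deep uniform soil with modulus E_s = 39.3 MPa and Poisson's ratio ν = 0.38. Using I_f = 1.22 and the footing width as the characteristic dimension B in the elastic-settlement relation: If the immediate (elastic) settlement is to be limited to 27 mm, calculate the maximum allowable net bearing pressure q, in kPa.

E_s = 39.3 MPa = 39300 kPa.
S_e = q·B·(1−ν²)/E_s · I_f  ⇒  q = S_e·E_s / (B·(1−ν²)·I_f).
q = 0.027 × 39300 / (5.8 × 0.8556 × 1.22) = 175.3 kPa

q ≈ 175 kPa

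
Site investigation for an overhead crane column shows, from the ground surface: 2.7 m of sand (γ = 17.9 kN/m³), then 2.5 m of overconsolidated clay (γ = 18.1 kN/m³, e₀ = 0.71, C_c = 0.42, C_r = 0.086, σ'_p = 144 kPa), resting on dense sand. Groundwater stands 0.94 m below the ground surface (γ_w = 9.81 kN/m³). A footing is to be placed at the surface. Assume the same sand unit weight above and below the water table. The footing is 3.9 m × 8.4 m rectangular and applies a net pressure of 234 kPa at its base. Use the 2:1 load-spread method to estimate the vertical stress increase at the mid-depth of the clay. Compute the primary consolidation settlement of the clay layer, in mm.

Mid-depth of clay below the ground surface: z = 2.7 + 2.5/2 = 3.95 m.
Total vertical stress at mid-clay: σ_v = 17.9×2.7 + 18.1×1.25 = 70.955 kPa.
Pore pressure: u = 9.81×(3.95 − 0.94) = 29.528 kPa.
Initial effective stress: σ'_0 = σ_v − u = 70.955 − 29.528 = 41.427 kPa.
Stress increase at mid-clay by the 2:1 spreading method:
Δσ = qBL/((B+z)(L+z)) = 234×3.9×8.4/((3.9+3.95)(8.4+3.95)) = 79.072 kPa
Final effective stress: σ'_f = 41.427 + 79.072 = 120.5 kPa.
σ'_f = 120.5 ≤ σ'_p = 144 kPa, so the clay remains overconsolidated and only the recompression index applies:
S_c = C_r·H/(1+e₀)·log₁₀(σ'_f/σ'_0) = 0.086×2.5/1.71×log₁₀(120.5/41.427)
    = 0.12573 × 0.4637 = 0.0583 m

S_c ≈ 58.3 mm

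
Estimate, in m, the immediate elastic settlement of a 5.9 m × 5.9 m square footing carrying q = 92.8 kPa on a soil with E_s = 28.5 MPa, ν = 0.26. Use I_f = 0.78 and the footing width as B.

Immediate (elastic) settlement: S_e = q·B·(1−ν²)/E_s · I_f.
E_s = 28.5 MPa = 28500 kPa.
S_e = 92.8 × 5.9 × (1 − 0.26²) / 28500 × 0.78
    = 92.8 × 5.9 × 0.9324 / 28500 × 0.78
    = 0.01397 m

S_e ≈ 0.014 m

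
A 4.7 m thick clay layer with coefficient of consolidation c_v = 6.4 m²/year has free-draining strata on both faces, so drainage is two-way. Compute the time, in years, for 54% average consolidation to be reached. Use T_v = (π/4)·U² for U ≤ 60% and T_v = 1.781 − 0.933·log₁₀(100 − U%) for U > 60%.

Drainage path length: H_d = H/2 = 2.35 m (double drainage).
U ≤ 60%: T_v = (π/4)·U² = (π/4)×0.54² = 0.22902.
t = T_v·H_d²/c_v = 0.22902×2.35²/6.4 = 0.1976 years.

t ≈ 0.198 years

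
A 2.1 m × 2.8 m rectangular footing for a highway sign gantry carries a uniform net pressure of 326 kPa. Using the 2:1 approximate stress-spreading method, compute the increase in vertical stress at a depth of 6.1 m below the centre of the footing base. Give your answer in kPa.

By the 2:1 method the load spreads at 1 horizontal : 2 vertical, so at depth z the loaded area has grown by z in each plan dimension:
Δσ = qBL/((B+z)(L+z)) = 326×2.1×2.8/((2.1+6.1)(2.8+6.1)) = 26.266 kPa

Δσ_z ≈ 26.3 kPa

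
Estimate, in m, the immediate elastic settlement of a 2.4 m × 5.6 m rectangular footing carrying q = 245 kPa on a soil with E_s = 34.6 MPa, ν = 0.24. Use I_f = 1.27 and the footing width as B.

Immediate (elastic) settlement: S_e = q·B·(1−ν²)/E_s · I_f.
E_s = 34.6 MPa = 34600 kPa.
S_e = 245 × 2.4 × (1 − 0.24²) / 34600 × 1.27
    = 245 × 2.4 × 0.9424 / 34600 × 1.27
    = 0.02034 m

S_e ≈ 0.0203 m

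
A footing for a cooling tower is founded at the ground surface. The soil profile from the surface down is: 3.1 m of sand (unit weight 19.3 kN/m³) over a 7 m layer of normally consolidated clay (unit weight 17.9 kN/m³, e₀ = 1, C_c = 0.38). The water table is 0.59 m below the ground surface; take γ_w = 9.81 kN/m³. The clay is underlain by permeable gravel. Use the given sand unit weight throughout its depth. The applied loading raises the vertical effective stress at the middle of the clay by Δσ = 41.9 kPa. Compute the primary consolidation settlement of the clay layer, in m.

S_c ≈ 0.293 m

Mid-depth of clay below the ground surface: z = 3.1 + 7/2 = 6.6 m.
Total vertical stress at mid-clay: σ_v = 19.3×3.1 + 17.9×3.5 = 122.48 kPa.
Pore pressure: u = 9.81×(6.6 − 0.59) = 58.958 kPa.
Initial effective stress: σ'_0 = σ_v − u = 122.48 − 58.958 = 63.522 kPa.
Final effective stress: σ'_f = σ'_0 + Δσ = 63.522 + 41.9 = 105.42 kPa.
Normally consolidated clay, so the full stress increment lies on the virgin compression line:
S_c = C_c·H/(1+e₀)·log₁₀(σ'_f/σ'_0) = 0.38×7/(1+1)×log₁₀(105.42/63.522)
    = 1.33 × 0.22 = 0.2926 m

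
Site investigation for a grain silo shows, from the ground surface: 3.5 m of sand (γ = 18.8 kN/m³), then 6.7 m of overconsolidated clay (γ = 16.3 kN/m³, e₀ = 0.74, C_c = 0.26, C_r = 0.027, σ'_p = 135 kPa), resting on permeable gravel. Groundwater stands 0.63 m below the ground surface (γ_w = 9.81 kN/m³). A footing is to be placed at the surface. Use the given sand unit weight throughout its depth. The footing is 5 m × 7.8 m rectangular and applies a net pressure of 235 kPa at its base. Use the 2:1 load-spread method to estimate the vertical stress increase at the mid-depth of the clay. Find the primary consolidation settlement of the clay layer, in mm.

S_c ≈ 28.7 mm

Mid-depth of clay below the ground surface: z = 3.5 + 6.7/2 = 6.85 m.
Total vertical stress at mid-clay: σ_v = 18.8×3.5 + 16.3×3.35 = 120.41 kPa.
Pore pressure: u = 9.81×(6.85 − 0.63) = 61.018 kPa.
Initial effective stress: σ'_0 = σ_v − u = 120.41 − 61.018 = 59.392 kPa.
Stress increase at mid-clay by the 2:1 spreading method:
Δσ = qBL/((B+z)(L+z)) = 235×5×7.8/((5+6.85)(7.8+6.85)) = 52.793 kPa
Final effective stress: σ'_f = 59.392 + 52.793 = 112.19 kPa.
σ'_f = 112.19 ≤ σ'_p = 135 kPa, so the clay remains overconsolidated and only the recompression index applies:
S_c = C_r·H/(1+e₀)·log₁₀(σ'_f/σ'_0) = 0.027×6.7/1.74×log₁₀(112.19/59.392)
    = 0.10397 × 0.27623 = 0.02872 m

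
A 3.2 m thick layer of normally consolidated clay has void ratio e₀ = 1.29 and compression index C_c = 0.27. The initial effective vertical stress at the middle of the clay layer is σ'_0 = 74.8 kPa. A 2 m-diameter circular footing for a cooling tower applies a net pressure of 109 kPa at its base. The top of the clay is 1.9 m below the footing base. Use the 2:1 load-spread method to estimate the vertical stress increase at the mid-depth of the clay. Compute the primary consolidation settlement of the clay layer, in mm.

Mid-depth of clay below the footing base: z = 1.9 + 3.2/2 = 3.5 m.
Stress increase at mid-clay by the 2:1 spreading method:
Δσ ≈ qD²/(D+z)² = 109×2²/(2+3.5)² = 14.413 kPa
Final effective stress: σ'_f = σ'_0 + Δσ = 74.8 + 14.413 = 89.213 kPa.
Normally consolidated clay, so the full stress increment lies on the virgin compression line:
S_c = C_c·H/(1+e₀)·log₁₀(σ'_f/σ'_0) = 0.27×3.2/(1+1.29)×log₁₀(89.213/74.8)
    = 0.37729 × 0.076527 = 0.02887 m

S_c ≈ 28.9 mm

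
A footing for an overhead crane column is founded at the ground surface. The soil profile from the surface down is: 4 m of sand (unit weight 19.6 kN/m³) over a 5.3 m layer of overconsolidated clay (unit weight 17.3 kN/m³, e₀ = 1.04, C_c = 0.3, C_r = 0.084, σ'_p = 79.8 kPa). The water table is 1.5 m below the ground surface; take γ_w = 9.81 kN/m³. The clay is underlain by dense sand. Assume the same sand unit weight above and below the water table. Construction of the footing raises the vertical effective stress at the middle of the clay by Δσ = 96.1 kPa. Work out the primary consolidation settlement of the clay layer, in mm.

Mid-depth of clay below the ground surface: z = 4 + 5.3/2 = 6.65 m.
Total vertical stress at mid-clay: σ_v = 19.6×4 + 17.3×2.65 = 124.25 kPa.
Pore pressure: u = 9.81×(6.65 − 1.5) = 50.522 kPa.
Initial effective stress: σ'_0 = σ_v − u = 124.25 − 50.522 = 73.728 kPa.
Final effective stress: σ'_f = 73.728 + 96.1 = 169.83 kPa.
σ'_f = 169.83 > σ'_p = 79.8 kPa, so the stress path crosses the preconsolidation pressure — recompression up to σ'_p, then virgin compression beyond:
S_c = H/(1+e₀)·[C_r·log₁₀(σ'_p/σ'_0) + C_c·log₁₀(σ'_f/σ'_p)]
    = 5.3/2.04 × [0.084×log₁₀(79.8/73.728) + 0.3×log₁₀(169.83/79.8)]
    = 2.598 × [0.0028871 + 0.098403] = 0.2632 m

S_c ≈ 263 mm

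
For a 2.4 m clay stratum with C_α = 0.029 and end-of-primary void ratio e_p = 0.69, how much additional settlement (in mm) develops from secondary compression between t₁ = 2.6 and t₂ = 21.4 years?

S_s ≈ 37.7 mm

Secondary compression: S_s = C_α·H/(1+e_p)·log₁₀(t₂/t₁)
S_s = 0.029×2.4/(1+0.69)×log₁₀(21.4/2.6)
    = 0.04118 × 0.9154 = 0.0377 m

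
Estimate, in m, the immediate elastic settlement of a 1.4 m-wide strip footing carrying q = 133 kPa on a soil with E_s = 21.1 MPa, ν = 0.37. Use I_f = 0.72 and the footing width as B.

Immediate (elastic) settlement: S_e = q·B·(1−ν²)/E_s · I_f.
E_s = 21.1 MPa = 21100 kPa.
S_e = 133 × 1.4 × (1 − 0.37²) / 21100 × 0.72
    = 133 × 1.4 × 0.8631 / 21100 × 0.72
    = 0.005484 m

S_e ≈ 0.00548 m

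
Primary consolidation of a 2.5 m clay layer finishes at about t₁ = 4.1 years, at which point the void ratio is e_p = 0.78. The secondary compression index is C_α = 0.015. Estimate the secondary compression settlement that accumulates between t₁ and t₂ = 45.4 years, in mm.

Secondary compression: S_s = C_α·H/(1+e_p)·log₁₀(t₂/t₁)
S_s = 0.015×2.5/(1+0.78)×log₁₀(45.4/4.1)
    = 0.02107 × 1.044 = 0.022 m

S_s ≈ 22 mm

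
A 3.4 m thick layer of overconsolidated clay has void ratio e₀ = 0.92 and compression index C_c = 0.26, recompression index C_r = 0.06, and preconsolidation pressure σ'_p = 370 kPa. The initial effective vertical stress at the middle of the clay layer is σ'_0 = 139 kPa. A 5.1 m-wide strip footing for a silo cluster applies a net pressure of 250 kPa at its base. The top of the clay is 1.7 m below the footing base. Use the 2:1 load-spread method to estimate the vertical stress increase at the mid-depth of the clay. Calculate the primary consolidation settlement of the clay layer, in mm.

Mid-depth of clay below the footing base: z = 1.7 + 3.4/2 = 3.4 m.
Stress increase at mid-clay by the 2:1 spreading method:
Δσ = qB/(B+z) = 250×5.1/(5.1+3.4) = 150 kPa
Final effective stress: σ'_f = 139 + 150 = 289 kPa.
σ'_f = 289 ≤ σ'_p = 370 kPa, so the clay remains overconsolidated and only the recompression index applies:
S_c = C_r·H/(1+e₀)·log₁₀(σ'_f/σ'_0) = 0.06×3.4/1.92×log₁₀(289/139)
    = 0.10625 × 0.31788 = 0.03377 m

S_c ≈ 33.8 mm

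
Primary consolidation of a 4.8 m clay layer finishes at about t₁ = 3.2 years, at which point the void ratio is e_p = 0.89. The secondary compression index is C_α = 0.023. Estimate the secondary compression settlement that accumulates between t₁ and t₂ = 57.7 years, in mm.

Secondary compression: S_s = C_α·H/(1+e_p)·log₁₀(t₂/t₁)
S_s = 0.023×4.8/(1+0.89)×log₁₀(57.7/3.2)
    = 0.05841 × 1.256 = 0.07337 m

S_s ≈ 73.4 mm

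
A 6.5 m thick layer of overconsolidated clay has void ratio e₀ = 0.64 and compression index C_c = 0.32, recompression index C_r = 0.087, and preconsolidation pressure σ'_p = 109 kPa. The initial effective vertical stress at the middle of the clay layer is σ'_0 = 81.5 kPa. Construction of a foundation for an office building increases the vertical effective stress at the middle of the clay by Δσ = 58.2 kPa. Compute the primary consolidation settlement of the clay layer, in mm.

Final effective stress: σ'_f = 81.5 + 58.2 = 139.7 kPa.
σ'_f = 139.7 > σ'_p = 109 kPa, so the stress path crosses the preconsolidation pressure — recompression up to σ'_p, then virgin compression beyond:
S_c = H/(1+e₀)·[C_r·log₁₀(σ'_p/σ'_0) + C_c·log₁₀(σ'_f/σ'_p)]
    = 6.5/1.64 × [0.087×log₁₀(109/81.5) + 0.32×log₁₀(139.7/109)]
    = 3.9634 × [0.010985 + 0.034486] = 0.1802 m

S_c ≈ 180 mm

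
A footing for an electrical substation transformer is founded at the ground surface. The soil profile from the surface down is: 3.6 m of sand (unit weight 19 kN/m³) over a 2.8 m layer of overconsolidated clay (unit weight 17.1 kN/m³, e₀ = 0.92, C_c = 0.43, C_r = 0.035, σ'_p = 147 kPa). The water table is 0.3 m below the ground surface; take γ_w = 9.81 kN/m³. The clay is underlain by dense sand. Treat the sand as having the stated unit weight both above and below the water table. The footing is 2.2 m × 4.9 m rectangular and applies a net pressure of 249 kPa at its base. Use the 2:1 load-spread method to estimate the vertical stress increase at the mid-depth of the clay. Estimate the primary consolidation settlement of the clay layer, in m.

Mid-depth of clay below the ground surface: z = 3.6 + 2.8/2 = 5 m.
Total vertical stress at mid-clay: σ_v = 19×3.6 + 17.1×1.4 = 92.34 kPa.
Pore pressure: u = 9.81×(5 − 0.3) = 46.107 kPa.
Initial effective stress: σ'_0 = σ_v − u = 92.34 − 46.107 = 46.233 kPa.
Stress increase at mid-clay by the 2:1 spreading method:
Δσ = qBL/((B+z)(L+z)) = 249×2.2×4.9/((2.2+5)(4.9+5)) = 37.657 kPa
Final effective stress: σ'_f = 46.233 + 37.657 = 83.89 kPa.
σ'_f = 83.89 ≤ σ'_p = 147 kPa, so the clay remains overconsolidated and only the recompression index applies:
S_c = C_r·H/(1+e₀)·log₁₀(σ'_f/σ'_0) = 0.035×2.8/1.92×log₁₀(83.89/46.233)
    = 0.051041 × 0.25876 = 0.01321 m

S_c ≈ 0.0132 m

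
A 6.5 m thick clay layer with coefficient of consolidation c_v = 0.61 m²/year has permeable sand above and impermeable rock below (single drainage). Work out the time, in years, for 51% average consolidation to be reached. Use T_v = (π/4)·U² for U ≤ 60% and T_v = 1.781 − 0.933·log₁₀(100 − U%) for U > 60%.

Drainage path length: H_d = H = 6.5 m (single drainage).
U ≤ 60%: T_v = (π/4)·U² = (π/4)×0.51² = 0.20428.
t = T_v·H_d²/c_v = 0.20428×6.5²/0.61 = 14.15 years.

t ≈ 14.1 years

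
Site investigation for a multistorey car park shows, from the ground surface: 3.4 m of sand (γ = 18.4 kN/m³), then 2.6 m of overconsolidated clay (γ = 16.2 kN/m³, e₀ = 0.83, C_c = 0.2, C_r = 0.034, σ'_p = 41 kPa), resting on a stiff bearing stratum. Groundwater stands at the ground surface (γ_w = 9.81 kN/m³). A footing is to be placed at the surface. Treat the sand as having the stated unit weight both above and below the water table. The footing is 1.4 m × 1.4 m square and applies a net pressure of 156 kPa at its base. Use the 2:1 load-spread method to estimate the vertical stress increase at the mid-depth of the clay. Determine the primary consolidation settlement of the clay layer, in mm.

Mid-depth of clay below the ground surface: z = 3.4 + 2.6/2 = 4.7 m.
Total vertical stress at mid-clay: σ_v = 18.4×3.4 + 16.2×1.3 = 83.62 kPa.
Pore pressure: u = 9.81×(4.7 − 0) = 46.107 kPa.
Initial effective stress: σ'_0 = σ_v − u = 83.62 − 46.107 = 37.513 kPa.
Stress increase at mid-clay by the 2:1 spreading method:
Δσ = qBL/((B+z)(L+z)) = 156×1.4×1.4/((1.4+4.7)(1.4+4.7)) = 8.2171 kPa
Final effective stress: σ'_f = 37.513 + 8.2171 = 45.73 kPa.
σ'_f = 45.73 > σ'_p = 41 kPa, so the stress path crosses the preconsolidation pressure — recompression up to σ'_p, then virgin compression beyond:
S_c = H/(1+e₀)·[C_r·log₁₀(σ'_p/σ'_0) + C_c·log₁₀(σ'_f/σ'_p)]
    = 2.6/1.83 × [0.034×log₁₀(41/37.513) + 0.2×log₁₀(45.73/41)]
    = 1.4208 × [0.0013125 + 0.0094835] = 0.01534 m

S_c ≈ 15.3 mm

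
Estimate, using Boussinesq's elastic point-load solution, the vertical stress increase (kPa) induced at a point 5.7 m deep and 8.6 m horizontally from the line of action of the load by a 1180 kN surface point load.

Boussinesq vertical stress below a point load on an elastic half-space:
Δσ_z = 3P/(2πz²) · [1 + (r/z)²]^(−5/2)
r/z = 8.6/5.7 = 1.5088; [1+(r/z)²]^(−5/2) = 0.051465.
Δσ_z = 3×1180/(2π×5.7²) × 0.051465 = 17.341 × 0.051465 = 0.8925 kPa

Δσ_z ≈ 0.892 kPa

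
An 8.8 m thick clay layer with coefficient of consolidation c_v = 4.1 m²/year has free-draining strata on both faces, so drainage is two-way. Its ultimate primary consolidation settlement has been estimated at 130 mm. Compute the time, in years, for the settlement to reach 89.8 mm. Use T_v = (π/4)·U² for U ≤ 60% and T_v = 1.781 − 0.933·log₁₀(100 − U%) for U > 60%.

t ≈ 1.84 years

Drainage path length: H_d = H/2 = 4.4 m (double drainage).
U = S(t)/S_ult = 89.8/130 = 0.6908.
U > 60%: T_v = 1.781 − 0.933·log₁₀(100 − 69.077) = 0.39057.
t = T_v·H_d²/c_v = 0.39057×4.4²/4.1 = 1.844 years.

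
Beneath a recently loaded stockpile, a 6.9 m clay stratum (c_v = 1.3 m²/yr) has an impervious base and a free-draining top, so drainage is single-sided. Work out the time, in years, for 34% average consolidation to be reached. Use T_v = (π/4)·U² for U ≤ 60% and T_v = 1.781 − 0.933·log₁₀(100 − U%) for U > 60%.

t ≈ 3.33 years

Drainage path length: H_d = H = 6.9 m (single drainage).
U ≤ 60%: T_v = (π/4)·U² = (π/4)×0.34² = 0.090792.
t = T_v·H_d²/c_v = 0.090792×6.9²/1.3 = 3.325 years.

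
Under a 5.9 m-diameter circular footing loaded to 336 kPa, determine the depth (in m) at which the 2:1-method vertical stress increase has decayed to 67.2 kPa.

2:1 spreading — at depth z the loaded area has grown by z in each plan dimension:
qD²/(D+z)² = Δσ_z ⇒ z = D(√(q/Δσ_z) − 1) = 5.9×(√(336/67.2) − 1) = 7.293 m

z ≈ 7.29 m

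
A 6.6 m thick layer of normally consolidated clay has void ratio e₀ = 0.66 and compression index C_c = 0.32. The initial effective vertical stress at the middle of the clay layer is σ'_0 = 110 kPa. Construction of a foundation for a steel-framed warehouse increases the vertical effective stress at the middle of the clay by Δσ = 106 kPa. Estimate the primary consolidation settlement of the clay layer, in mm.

S_c ≈ 373 mm

Final effective stress: σ'_f = σ'_0 + Δσ = 110 + 106 = 216 kPa.
Normally consolidated clay, so the full stress increment lies on the virgin compression line:
S_c = C_c·H/(1+e₀)·log₁₀(σ'_f/σ'_0) = 0.32×6.6/(1+0.66)×log₁₀(216/110)
    = 1.2723 × 0.29306 = 0.3729 m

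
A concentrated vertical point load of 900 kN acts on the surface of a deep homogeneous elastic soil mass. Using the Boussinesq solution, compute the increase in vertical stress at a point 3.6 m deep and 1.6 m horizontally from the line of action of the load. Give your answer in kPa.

Boussinesq vertical stress below a point load on an elastic half-space:
Δσ_z = 3P/(2πz²) · [1 + (r/z)²]^(−5/2)
r/z = 1.6/3.6 = 0.44444; [1+(r/z)²]^(−5/2) = 0.63721.
Δσ_z = 3×900/(2π×3.6²) × 0.63721 = 33.157 × 0.63721 = 21.13 kPa

Δσ_z ≈ 21.1 kPa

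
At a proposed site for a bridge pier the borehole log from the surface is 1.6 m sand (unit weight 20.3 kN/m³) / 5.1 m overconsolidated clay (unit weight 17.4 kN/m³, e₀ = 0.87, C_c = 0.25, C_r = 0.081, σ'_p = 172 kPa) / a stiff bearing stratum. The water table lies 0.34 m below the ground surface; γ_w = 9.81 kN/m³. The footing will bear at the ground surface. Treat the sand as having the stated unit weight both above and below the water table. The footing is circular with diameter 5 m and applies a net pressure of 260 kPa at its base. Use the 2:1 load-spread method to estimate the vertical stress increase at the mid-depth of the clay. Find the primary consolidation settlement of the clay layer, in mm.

Mid-depth of clay below the ground surface: z = 1.6 + 5.1/2 = 4.15 m.
Total vertical stress at mid-clay: σ_v = 20.3×1.6 + 17.4×2.55 = 76.85 kPa.
Pore pressure: u = 9.81×(4.15 − 0.34) = 37.376 kPa.
Initial effective stress: σ'_0 = σ_v − u = 76.85 − 37.376 = 39.474 kPa.
Stress increase at mid-clay by the 2:1 spreading method:
Δσ ≈ qD²/(D+z)² = 260×5²/(5+4.15)² = 77.637 kPa
Final effective stress: σ'_f = 39.474 + 77.637 = 117.11 kPa.
σ'_f = 117.11 ≤ σ'_p = 172 kPa, so the clay remains overconsolidated and only the recompression index applies:
S_c = C_r·H/(1+e₀)·log₁₀(σ'_f/σ'_0) = 0.081×5.1/1.87×log₁₀(117.11/39.474)
    = 0.22091 × 0.47228 = 0.1043 m

S_c ≈ 104 mm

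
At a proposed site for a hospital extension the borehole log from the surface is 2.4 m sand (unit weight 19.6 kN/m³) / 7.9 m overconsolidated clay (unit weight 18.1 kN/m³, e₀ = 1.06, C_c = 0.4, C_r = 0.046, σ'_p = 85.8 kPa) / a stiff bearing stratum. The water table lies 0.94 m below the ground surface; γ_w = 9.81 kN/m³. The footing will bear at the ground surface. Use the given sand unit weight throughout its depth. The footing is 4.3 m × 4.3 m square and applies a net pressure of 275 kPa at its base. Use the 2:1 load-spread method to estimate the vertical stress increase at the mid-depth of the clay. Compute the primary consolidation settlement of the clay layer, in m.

S_c ≈ 0.188 m

Mid-depth of clay below the ground surface: z = 2.4 + 7.9/2 = 6.35 m.
Total vertical stress at mid-clay: σ_v = 19.6×2.4 + 18.1×3.95 = 118.53 kPa.
Pore pressure: u = 9.81×(6.35 − 0.94) = 53.072 kPa.
Initial effective stress: σ'_0 = σ_v − u = 118.53 − 53.072 = 65.458 kPa.
Stress increase at mid-clay by the 2:1 spreading method:
Δσ = qBL/((B+z)(L+z)) = 275×4.3×4.3/((4.3+6.35)(4.3+6.35)) = 44.83 kPa
Final effective stress: σ'_f = 65.458 + 44.83 = 110.29 kPa.
σ'_f = 110.29 > σ'_p = 85.8 kPa, so the stress path crosses the preconsolidation pressure — recompression up to σ'_p, then virgin compression beyond:
S_c = H/(1+e₀)·[C_r·log₁₀(σ'_p/σ'_0) + C_c·log₁₀(σ'_f/σ'_p)]
    = 7.9/2.06 × [0.046×log₁₀(85.8/65.458) + 0.4×log₁₀(110.29/85.8)]
    = 3.835 × [0.0054061 + 0.04362] = 0.188 m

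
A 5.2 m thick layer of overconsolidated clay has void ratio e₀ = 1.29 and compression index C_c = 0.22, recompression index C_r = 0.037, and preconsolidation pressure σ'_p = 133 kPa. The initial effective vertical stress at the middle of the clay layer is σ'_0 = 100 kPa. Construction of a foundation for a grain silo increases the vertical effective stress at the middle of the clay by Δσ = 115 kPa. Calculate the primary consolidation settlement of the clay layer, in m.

Final effective stress: σ'_f = 100 + 115 = 215 kPa.
σ'_f = 215 > σ'_p = 133 kPa, so the stress path crosses the preconsolidation pressure — recompression up to σ'_p, then virgin compression beyond:
S_c = H/(1+e₀)·[C_r·log₁₀(σ'_p/σ'_0) + C_c·log₁₀(σ'_f/σ'_p)]
    = 5.2/2.29 × [0.037×log₁₀(133/100) + 0.22×log₁₀(215/133)]
    = 2.2707 × [0.0045825 + 0.045889] = 0.1146 m

S_c ≈ 0.115 m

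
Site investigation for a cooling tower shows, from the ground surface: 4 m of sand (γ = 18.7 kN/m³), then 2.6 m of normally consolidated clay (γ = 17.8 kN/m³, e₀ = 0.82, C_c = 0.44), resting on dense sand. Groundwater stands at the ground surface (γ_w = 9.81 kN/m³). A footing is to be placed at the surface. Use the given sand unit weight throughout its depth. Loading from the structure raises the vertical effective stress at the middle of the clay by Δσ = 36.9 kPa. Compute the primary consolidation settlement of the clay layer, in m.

Mid-depth of clay below the ground surface: z = 4 + 2.6/2 = 5.3 m.
Total vertical stress at mid-clay: σ_v = 18.7×4 + 17.8×1.3 = 97.94 kPa.
Pore pressure: u = 9.81×(5.3 − 0) = 51.993 kPa.
Initial effective stress: σ'_0 = σ_v − u = 97.94 − 51.993 = 45.947 kPa.
Final effective stress: σ'_f = σ'_0 + Δσ = 45.947 + 36.9 = 82.847 kPa.
Normally consolidated clay, so the full stress increment lies on the virgin compression line:
S_c = C_c·H/(1+e₀)·log₁₀(σ'_f/σ'_0) = 0.44×2.6/(1+0.82)×log₁₀(82.847/45.947)
    = 0.62857 × 0.25602 = 0.1609 m

S_c ≈ 0.161 m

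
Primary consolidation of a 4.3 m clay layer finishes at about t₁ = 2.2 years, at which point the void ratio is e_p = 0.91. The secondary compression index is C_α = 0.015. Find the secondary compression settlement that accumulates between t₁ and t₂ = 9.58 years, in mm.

Secondary compression: S_s = C_α·H/(1+e_p)·log₁₀(t₂/t₁)
S_s = 0.015×4.3/(1+0.91)×log₁₀(9.58/2.2)
    = 0.03377 × 0.6389 = 0.02158 m

S_s ≈ 21.6 mm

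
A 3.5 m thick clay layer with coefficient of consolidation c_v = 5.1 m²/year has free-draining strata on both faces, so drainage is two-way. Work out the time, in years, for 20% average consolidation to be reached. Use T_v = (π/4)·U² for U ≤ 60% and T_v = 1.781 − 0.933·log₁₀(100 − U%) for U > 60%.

Drainage path length: H_d = H/2 = 1.75 m (double drainage).
U ≤ 60%: T_v = (π/4)·U² = (π/4)×0.2² = 0.031416.
t = T_v·H_d²/c_v = 0.031416×1.75²/5.1 = 0.01887 years.

t ≈ 0.0189 years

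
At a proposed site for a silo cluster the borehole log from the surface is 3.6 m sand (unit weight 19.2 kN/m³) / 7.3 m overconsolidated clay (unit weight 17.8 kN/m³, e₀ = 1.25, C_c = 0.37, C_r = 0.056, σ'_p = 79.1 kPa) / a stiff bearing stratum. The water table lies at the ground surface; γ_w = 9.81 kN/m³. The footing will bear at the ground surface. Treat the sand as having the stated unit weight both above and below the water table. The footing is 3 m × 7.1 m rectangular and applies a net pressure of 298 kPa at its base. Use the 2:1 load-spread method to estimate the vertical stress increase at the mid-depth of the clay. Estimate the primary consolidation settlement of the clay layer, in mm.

Mid-depth of clay below the ground surface: z = 3.6 + 7.3/2 = 7.25 m.
Total vertical stress at mid-clay: σ_v = 19.2×3.6 + 17.8×3.65 = 134.09 kPa.
Pore pressure: u = 9.81×(7.25 − 0) = 71.123 kPa.
Initial effective stress: σ'_0 = σ_v − u = 134.09 − 71.123 = 62.967 kPa.
Stress increase at mid-clay by the 2:1 spreading method:
Δσ = qBL/((B+z)(L+z)) = 298×3×7.1/((3+7.25)(7.1+7.25)) = 43.154 kPa
Final effective stress: σ'_f = 62.967 + 43.154 = 106.12 kPa.
σ'_f = 106.12 > σ'_p = 79.1 kPa, so the stress path crosses the preconsolidation pressure — recompression up to σ'_p, then virgin compression beyond:
S_c = H/(1+e₀)·[C_r·log₁₀(σ'_p/σ'_0) + C_c·log₁₀(σ'_f/σ'_p)]
    = 7.3/2.25 × [0.056×log₁₀(79.1/62.967) + 0.37×log₁₀(106.12/79.1)]
    = 3.2444 × [0.0055476 + 0.04722] = 0.1712 m

S_c ≈ 171 mm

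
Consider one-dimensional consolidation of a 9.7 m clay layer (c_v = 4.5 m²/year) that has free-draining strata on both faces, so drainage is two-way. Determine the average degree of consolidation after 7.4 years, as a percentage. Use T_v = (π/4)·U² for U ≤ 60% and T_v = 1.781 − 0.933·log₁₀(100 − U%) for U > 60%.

U ≈ 97.5 %

Drainage path length: H_d = H/2 = 4.85 m (double drainage).
T_v = c_v·t/H_d² = 4.5×7.4/4.85² = 1.4157.
T_v = 1.4157 corresponds to the U > 60% branch:
U = 1 − 10^((1.781 − T_v)/0.933)/100 = 0.9754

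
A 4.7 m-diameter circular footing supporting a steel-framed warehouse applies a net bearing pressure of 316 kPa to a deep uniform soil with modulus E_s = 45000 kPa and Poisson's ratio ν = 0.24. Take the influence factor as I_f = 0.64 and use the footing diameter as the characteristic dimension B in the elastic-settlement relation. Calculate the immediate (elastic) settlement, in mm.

S_e ≈ 19.9 mm

Immediate (elastic) settlement: S_e = q·B·(1−ν²)/E_s · I_f.
S_e = 316 × 4.7 × (1 − 0.24²) / 45000 × 0.64
    = 316 × 4.7 × 0.9424 / 45000 × 0.64
    = 0.01991 m = 19.91 mm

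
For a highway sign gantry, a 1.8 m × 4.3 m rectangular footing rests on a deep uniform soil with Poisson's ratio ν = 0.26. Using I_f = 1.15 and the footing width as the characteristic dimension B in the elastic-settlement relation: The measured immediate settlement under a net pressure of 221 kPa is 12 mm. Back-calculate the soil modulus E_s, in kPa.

S_e = q·B·(1−ν²)/E_s · I_f  ⇒  E_s = q·B·(1−ν²)·I_f / S_e.
E_s = 221 × 1.8 × 0.9324 × 1.15 / 0.012 = 35550 kPa

E_s ≈ 35500 kPa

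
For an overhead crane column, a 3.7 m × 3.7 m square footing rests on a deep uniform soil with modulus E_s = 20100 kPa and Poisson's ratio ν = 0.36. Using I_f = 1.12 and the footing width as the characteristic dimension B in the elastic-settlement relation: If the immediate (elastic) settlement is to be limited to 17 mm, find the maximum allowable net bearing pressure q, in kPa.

S_e = q·B·(1−ν²)/E_s · I_f  ⇒  q = S_e·E_s / (B·(1−ν²)·I_f).
q = 0.017 × 20100 / (3.7 × 0.8704 × 1.12) = 94.73 kPa

q ≈ 94.7 kPa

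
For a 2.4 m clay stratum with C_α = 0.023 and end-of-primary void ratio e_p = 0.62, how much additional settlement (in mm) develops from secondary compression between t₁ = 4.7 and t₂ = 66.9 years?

Secondary compression: S_s = C_α·H/(1+e_p)·log₁₀(t₂/t₁)
S_s = 0.023×2.4/(1+0.62)×log₁₀(66.9/4.7)
    = 0.03407 × 1.153 = 0.0393 m

S_s ≈ 39.3 mm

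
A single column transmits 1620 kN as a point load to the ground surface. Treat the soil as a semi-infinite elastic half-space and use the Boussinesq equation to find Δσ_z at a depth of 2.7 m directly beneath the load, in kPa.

Δσ_z ≈ 106 kPa

Boussinesq vertical stress below a point load on an elastic half-space:
Δσ_z = 3P/(2πz²) · [1 + (r/z)²]^(−5/2)
r/z = 0/2.7 = 0; [1+(r/z)²]^(−5/2) = 1.
Δσ_z = 3×1620/(2π×2.7²) × 1 = 106.1 × 1 = 106.1 kPa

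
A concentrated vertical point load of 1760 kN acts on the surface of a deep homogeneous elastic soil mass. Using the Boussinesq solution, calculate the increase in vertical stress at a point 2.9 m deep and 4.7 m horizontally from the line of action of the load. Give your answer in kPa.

Boussinesq vertical stress below a point load on an elastic half-space:
Δσ_z = 3P/(2πz²) · [1 + (r/z)²]^(−5/2)
r/z = 4.7/2.9 = 1.6207; [1+(r/z)²]^(−5/2) = 0.039925.
Δσ_z = 3×1760/(2π×2.9²) × 0.039925 = 99.921 × 0.039925 = 3.989 kPa

Δσ_z ≈ 3.99 kPa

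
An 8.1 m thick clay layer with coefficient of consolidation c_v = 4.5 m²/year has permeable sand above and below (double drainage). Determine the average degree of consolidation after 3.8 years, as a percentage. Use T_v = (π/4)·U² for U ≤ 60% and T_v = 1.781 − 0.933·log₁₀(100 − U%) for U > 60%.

U ≈ 93.8 %

Drainage path length: H_d = H/2 = 4.05 m (double drainage).
T_v = c_v·t/H_d² = 4.5×3.8/4.05² = 1.0425.
T_v = 1.0425 corresponds to the U > 60% branch:
U = 1 − 10^((1.781 − T_v)/0.933)/100 = 0.9381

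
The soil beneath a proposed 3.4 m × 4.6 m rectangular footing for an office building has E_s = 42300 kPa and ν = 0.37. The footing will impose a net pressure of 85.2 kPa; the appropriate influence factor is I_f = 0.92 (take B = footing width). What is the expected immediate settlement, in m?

S_e ≈ 0.00544 m

Immediate (elastic) settlement: S_e = q·B·(1−ν²)/E_s · I_f.
S_e = 85.2 × 3.4 × (1 − 0.37²) / 42300 × 0.92
    = 85.2 × 3.4 × 0.8631 / 42300 × 0.92
    = 0.005438 m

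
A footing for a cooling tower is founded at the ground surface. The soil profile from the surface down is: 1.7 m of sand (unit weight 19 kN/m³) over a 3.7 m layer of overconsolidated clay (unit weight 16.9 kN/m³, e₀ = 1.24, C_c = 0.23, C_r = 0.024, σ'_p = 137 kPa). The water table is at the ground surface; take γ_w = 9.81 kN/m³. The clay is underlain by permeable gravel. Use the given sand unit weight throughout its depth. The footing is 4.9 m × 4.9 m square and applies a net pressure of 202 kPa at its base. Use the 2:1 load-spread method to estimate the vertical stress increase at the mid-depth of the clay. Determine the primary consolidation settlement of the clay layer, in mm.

S_c ≈ 20.9 mm

Mid-depth of clay below the ground surface: z = 1.7 + 3.7/2 = 3.55 m.
Total vertical stress at mid-clay: σ_v = 19×1.7 + 16.9×1.85 = 63.565 kPa.
Pore pressure: u = 9.81×(3.55 − 0) = 34.825 kPa.
Initial effective stress: σ'_0 = σ_v − u = 63.565 − 34.825 = 28.74 kPa.
Stress increase at mid-clay by the 2:1 spreading method:
Δσ = qBL/((B+z)(L+z)) = 202×4.9×4.9/((4.9+3.55)(4.9+3.55)) = 67.925 kPa
Final effective stress: σ'_f = 28.74 + 67.925 = 96.665 kPa.
σ'_f = 96.665 ≤ σ'_p = 137 kPa, so the clay remains overconsolidated and only the recompression index applies:
S_c = C_r·H/(1+e₀)·log₁₀(σ'_f/σ'_0) = 0.024×3.7/2.24×log₁₀(96.665/28.74)
    = 0.039643 × 0.52678 = 0.02088 m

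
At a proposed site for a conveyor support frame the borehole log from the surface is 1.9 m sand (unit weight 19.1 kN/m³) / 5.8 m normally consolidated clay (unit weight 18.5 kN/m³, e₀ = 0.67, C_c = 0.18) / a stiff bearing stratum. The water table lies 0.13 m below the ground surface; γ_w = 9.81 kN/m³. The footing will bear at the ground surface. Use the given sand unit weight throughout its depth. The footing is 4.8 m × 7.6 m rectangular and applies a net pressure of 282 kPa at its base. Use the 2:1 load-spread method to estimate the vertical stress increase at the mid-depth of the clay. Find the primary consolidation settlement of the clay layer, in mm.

S_c ≈ 294 mm

Mid-depth of clay below the ground surface: z = 1.9 + 5.8/2 = 4.8 m.
Total vertical stress at mid-clay: σ_v = 19.1×1.9 + 18.5×2.9 = 89.94 kPa.
Pore pressure: u = 9.81×(4.8 − 0.13) = 45.813 kPa.
Initial effective stress: σ'_0 = σ_v − u = 89.94 − 45.813 = 44.127 kPa.
Stress increase at mid-clay by the 2:1 spreading method:
Δσ = qBL/((B+z)(L+z)) = 282×4.8×7.6/((4.8+4.8)(7.6+4.8)) = 86.419 kPa
Final effective stress: σ'_f = σ'_0 + Δσ = 44.127 + 86.419 = 130.55 kPa.
Normally consolidated clay, so the full stress increment lies on the virgin compression line:
S_c = C_c·H/(1+e₀)·log₁₀(σ'_f/σ'_0) = 0.18×5.8/(1+0.67)×log₁₀(130.55/44.127)
    = 0.62515 × 0.47107 = 0.2945 m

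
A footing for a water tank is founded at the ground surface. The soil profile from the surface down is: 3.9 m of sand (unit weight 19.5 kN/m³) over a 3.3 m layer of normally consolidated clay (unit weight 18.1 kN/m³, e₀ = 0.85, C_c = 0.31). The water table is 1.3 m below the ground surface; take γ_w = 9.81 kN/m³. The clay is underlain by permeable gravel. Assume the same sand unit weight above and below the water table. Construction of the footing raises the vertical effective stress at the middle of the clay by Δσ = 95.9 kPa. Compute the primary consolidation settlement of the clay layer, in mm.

Mid-depth of clay below the ground surface: z = 3.9 + 3.3/2 = 5.55 m.
Total vertical stress at mid-clay: σ_v = 19.5×3.9 + 18.1×1.65 = 105.91 kPa.
Pore pressure: u = 9.81×(5.55 − 1.3) = 41.693 kPa.
Initial effective stress: σ'_0 = σ_v − u = 105.91 − 41.693 = 64.217 kPa.
Final effective stress: σ'_f = σ'_0 + Δσ = 64.217 + 95.9 = 160.12 kPa.
Normally consolidated clay, so the full stress increment lies on the virgin compression line:
S_c = C_c·H/(1+e₀)·log₁₀(σ'_f/σ'_0) = 0.31×3.3/(1+0.85)×log₁₀(160.12/64.217)
    = 0.55297 × 0.3968 = 0.2194 m

S_c ≈ 219 mm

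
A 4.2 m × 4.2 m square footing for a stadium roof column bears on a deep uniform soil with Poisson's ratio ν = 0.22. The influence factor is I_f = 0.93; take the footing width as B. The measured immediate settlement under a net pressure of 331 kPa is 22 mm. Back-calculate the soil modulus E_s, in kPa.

E_s ≈ 55900 kPa

S_e = q·B·(1−ν²)/E_s · I_f  ⇒  E_s = q·B·(1−ν²)·I_f / S_e.
E_s = 331 × 4.2 × 0.9516 × 0.93 / 0.022 = 55920 kPa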